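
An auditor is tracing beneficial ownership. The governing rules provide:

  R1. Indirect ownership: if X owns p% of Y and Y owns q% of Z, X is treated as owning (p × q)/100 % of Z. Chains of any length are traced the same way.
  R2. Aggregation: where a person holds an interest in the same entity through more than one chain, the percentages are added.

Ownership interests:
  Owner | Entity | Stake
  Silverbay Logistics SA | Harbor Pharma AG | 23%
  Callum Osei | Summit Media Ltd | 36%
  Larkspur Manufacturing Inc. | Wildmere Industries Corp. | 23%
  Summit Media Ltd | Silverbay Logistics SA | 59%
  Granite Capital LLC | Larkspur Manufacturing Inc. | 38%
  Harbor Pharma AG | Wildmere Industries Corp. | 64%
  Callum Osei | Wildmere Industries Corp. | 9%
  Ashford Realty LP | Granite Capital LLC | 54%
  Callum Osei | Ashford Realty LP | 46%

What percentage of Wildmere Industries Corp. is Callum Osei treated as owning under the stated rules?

14.297544%

Chain via Summit Media Ltd → Silverbay Logistics SA → Harbor Pharma AG (R1): 36% × 59% × 23% × 64% = 3.126528% of Wildmere Industries Corp.
Chain via Ashford Realty LP → Granite Capital LLC → Larkspur Manufacturing Inc. (R1): 46% × 54% × 38% × 23% = 2.171016% of Wildmere Industries Corp.
Direct interest in Wildmere Industries Corp: 9%.
Aggregating (R2): 3.126528% + 2.171016% + 9% = 14.297544%.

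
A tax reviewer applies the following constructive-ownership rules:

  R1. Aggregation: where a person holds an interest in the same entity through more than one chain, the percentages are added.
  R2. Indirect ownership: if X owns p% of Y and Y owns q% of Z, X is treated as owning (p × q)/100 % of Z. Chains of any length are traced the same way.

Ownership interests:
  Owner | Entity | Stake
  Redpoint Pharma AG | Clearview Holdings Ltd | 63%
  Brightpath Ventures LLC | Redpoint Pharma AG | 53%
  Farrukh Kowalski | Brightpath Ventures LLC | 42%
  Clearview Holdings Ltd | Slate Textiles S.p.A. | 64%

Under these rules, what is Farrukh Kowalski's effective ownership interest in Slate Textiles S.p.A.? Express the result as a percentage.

Chain via Brightpath Ventures LLC → Redpoint Pharma AG → Clearview Holdings Ltd (R2): 42% × 53% × 63% × 64% = 8.975232% of Slate Textiles S.p.A.

8.975232%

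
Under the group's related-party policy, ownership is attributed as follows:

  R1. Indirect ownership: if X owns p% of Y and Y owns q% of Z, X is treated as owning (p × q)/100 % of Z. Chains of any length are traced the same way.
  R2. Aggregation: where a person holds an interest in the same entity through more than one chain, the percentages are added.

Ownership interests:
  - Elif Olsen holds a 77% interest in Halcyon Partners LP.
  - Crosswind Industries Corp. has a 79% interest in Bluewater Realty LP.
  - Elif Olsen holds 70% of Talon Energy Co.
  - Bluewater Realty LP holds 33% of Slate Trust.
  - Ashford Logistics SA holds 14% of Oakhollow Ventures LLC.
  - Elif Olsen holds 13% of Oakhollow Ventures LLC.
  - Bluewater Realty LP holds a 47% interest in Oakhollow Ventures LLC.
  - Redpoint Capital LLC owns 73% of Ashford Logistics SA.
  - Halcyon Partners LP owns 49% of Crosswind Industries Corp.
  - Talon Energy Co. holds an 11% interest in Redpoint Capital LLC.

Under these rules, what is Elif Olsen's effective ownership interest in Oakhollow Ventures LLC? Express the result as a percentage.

27.796089%

Chain via Halcyon Partners LP → Crosswind Industries Corp. → Bluewater Realty LP (R1): 77% × 49% × 79% × 47% = 14.009149% of Oakhollow Ventures LLC.
Chain via Talon Energy Co. → Redpoint Capital LLC → Ashford Logistics SA (R1): 70% × 11% × 73% × 14% = 0.78694% of Oakhollow Ventures LLC.
Direct interest in Oakhollow Ventures LLC: 13%.
Aggregating (R2): 14.009149% + 0.78694% + 13% = 27.796089%.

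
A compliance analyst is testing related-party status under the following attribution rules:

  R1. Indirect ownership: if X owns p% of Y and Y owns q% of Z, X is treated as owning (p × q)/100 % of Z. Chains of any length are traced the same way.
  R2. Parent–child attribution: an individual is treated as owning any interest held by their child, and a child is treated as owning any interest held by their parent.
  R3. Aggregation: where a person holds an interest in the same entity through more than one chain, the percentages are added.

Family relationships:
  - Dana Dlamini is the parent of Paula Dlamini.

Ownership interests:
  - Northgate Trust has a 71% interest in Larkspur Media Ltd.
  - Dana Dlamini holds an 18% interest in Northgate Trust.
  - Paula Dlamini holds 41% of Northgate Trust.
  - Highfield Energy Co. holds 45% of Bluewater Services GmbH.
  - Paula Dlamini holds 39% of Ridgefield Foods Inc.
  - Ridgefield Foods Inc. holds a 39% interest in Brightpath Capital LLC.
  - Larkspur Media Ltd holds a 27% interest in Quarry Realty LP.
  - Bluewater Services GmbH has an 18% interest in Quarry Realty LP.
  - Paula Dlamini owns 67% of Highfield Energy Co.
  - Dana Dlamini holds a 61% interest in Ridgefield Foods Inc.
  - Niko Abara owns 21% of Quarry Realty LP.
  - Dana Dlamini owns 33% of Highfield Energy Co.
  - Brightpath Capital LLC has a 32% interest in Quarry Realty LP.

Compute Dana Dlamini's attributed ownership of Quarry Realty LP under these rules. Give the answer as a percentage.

31.8903%

By parent–child attribution (R2), Dana Dlamini is treated as also owning Paula Dlamini's interest in Highfield Energy Co, giving 33% + 67% = 100%.
By parent–child attribution (R2), Dana Dlamini is treated as also owning Paula Dlamini's interest in Ridgefield Foods Inc, giving 61% + 39% = 100%.
By parent–child attribution (R2), Dana Dlamini is treated as also owning Paula Dlamini's interest in Northgate Trust, giving 18% + 41% = 59%.
Chain via Highfield Energy Co. → Bluewater Services GmbH (R1): 100% × 45% × 18% = 8.1% of Quarry Realty LP.
Chain via Ridgefield Foods Inc. → Brightpath Capital LLC (R1): 100% × 39% × 32% = 12.48% of Quarry Realty LP.
Chain via Northgate Trust → Larkspur Media Ltd (R1): 59% × 71% × 27% = 11.3103% of Quarry Realty LP.
Aggregating (R3): 8.1% + 12.48% + 11.3103% = 31.8903%.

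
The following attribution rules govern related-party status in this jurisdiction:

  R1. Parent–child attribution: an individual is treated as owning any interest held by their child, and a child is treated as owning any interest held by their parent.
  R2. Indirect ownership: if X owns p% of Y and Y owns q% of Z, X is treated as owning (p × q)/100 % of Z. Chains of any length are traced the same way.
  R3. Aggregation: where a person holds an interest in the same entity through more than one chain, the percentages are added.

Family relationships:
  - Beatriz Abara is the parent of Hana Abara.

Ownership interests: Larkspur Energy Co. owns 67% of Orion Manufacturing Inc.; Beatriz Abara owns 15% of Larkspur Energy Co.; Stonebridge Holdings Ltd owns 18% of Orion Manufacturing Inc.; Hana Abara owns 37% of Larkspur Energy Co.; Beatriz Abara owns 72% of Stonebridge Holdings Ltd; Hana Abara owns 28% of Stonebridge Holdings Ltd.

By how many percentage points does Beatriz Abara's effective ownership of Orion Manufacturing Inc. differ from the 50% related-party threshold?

By parent–child attribution (R1), Beatriz Abara is treated as also owning Hana Abara's interest in Larkspur Energy Co, giving 15% + 37% = 52%.
By parent–child attribution (R1), Beatriz Abara is treated as also owning Hana Abara's interest in Stonebridge Holdings Ltd, giving 72% + 28% = 100%.
Chain via Larkspur Energy Co. (R2): 52% × 67% = 34.84% of Orion Manufacturing Inc.
Chain via Stonebridge Holdings Ltd (R2): 100% × 18% = 18% of Orion Manufacturing Inc.
Aggregating (R3): 34.84% + 18% = 52.84%.
52.84% exceeds the 50% threshold by 2.84 percentage points.

2.84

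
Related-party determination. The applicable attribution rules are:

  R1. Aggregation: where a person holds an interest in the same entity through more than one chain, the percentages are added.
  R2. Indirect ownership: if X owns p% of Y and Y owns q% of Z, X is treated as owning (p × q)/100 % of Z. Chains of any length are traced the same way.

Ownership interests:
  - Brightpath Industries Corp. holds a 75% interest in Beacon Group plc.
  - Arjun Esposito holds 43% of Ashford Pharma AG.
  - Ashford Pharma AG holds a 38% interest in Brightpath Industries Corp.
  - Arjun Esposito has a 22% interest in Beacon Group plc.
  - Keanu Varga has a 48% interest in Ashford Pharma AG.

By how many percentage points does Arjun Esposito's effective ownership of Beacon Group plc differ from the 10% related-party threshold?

24.255

Chain via Ashford Pharma AG → Brightpath Industries Corp. (R2): 43% × 38% × 75% = 12.255% of Beacon Group plc.
Direct interest in Beacon Group plc: 22%.
Aggregating (R1): 12.255% + 22% = 34.255%.
34.255% exceeds the 10% threshold by 24.255 percentage points.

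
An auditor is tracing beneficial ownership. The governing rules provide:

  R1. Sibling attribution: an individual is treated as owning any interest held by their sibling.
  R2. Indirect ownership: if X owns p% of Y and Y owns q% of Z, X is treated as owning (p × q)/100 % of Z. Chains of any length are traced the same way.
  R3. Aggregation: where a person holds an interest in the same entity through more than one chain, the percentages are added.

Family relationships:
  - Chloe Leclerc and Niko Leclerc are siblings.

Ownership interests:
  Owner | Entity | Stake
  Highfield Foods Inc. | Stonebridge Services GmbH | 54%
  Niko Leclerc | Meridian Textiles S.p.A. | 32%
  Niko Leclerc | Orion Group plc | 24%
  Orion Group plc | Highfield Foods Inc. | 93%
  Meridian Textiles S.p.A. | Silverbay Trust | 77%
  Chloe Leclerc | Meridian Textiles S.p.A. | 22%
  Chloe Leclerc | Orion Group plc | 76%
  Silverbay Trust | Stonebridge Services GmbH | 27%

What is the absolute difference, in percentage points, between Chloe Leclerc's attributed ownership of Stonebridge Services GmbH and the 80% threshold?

18.5534

By sibling attribution (R1), Chloe Leclerc is treated as also owning Niko Leclerc's interest in Orion Group plc, giving 76% + 24% = 100%.
By sibling attribution (R1), Chloe Leclerc is treated as also owning Niko Leclerc's interest in Meridian Textiles S.p.A, giving 22% + 32% = 54%.
Chain via Orion Group plc → Highfield Foods Inc. (R2): 100% × 93% × 54% = 50.22% of Stonebridge Services GmbH.
Chain via Meridian Textiles S.p.A. → Silverbay Trust (R2): 54% × 77% × 27% = 11.2266% of Stonebridge Services GmbH.
Aggregating (R3): 50.22% + 11.2266% = 61.4466%.
61.4466% falls short of the 80% threshold by 18.5534 percentage points.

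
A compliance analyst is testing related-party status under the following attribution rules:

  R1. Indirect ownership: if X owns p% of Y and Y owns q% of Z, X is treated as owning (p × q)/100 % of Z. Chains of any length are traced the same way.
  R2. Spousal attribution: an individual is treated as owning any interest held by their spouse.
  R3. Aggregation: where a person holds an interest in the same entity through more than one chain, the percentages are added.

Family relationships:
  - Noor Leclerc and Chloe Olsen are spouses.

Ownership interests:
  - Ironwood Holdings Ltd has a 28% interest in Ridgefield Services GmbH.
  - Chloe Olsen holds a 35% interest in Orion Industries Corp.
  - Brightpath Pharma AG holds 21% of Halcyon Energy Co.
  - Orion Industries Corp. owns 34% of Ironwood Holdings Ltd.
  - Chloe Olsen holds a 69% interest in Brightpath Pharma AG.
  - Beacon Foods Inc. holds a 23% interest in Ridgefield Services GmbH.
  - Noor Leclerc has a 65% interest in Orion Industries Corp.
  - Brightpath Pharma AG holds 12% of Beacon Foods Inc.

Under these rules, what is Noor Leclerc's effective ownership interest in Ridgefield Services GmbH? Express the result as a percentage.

11.4244%

By spousal attribution (R2), Noor Leclerc is treated as also owning Chloe Olsen's interest in Orion Industries Corp, giving 65% + 35% = 100%.
By spousal attribution (R2), Noor Leclerc is treated as owning Chloe Olsen's 69% interest in Brightpath Pharma AG.
Chain via Orion Industries Corp. → Ironwood Holdings Ltd (R1): 100% × 34% × 28% = 9.52% of Ridgefield Services GmbH.
Chain via Brightpath Pharma AG → Beacon Foods Inc. (R1): 69% × 12% × 23% = 1.9044% of Ridgefield Services GmbH.
Aggregating (R3): 9.52% + 1.9044% = 11.4244%.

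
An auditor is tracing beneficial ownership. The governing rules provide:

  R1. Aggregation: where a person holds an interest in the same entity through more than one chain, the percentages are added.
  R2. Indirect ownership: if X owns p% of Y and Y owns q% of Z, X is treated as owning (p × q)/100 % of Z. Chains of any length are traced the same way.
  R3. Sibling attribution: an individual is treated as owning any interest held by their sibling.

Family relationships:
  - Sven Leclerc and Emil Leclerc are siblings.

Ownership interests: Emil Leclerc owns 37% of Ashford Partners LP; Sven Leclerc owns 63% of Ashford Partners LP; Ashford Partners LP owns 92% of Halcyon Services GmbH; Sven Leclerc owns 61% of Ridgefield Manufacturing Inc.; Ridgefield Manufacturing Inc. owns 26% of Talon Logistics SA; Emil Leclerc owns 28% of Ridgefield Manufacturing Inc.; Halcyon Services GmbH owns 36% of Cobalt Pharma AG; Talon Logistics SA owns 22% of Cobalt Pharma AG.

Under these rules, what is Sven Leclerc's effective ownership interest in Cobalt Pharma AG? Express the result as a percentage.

38.2108%

By sibling attribution (R3), Sven Leclerc is treated as also owning Emil Leclerc's interest in Ridgefield Manufacturing Inc, giving 61% + 28% = 89%.
By sibling attribution (R3), Sven Leclerc is treated as also owning Emil Leclerc's interest in Ashford Partners LP, giving 63% + 37% = 100%.
Chain via Ridgefield Manufacturing Inc. → Talon Logistics SA (R2): 89% × 26% × 22% = 5.0908% of Cobalt Pharma AG.
Chain via Ashford Partners LP → Halcyon Services GmbH (R2): 100% × 92% × 36% = 33.12% of Cobalt Pharma AG.
Aggregating (R1): 5.0908% + 33.12% = 38.2108%.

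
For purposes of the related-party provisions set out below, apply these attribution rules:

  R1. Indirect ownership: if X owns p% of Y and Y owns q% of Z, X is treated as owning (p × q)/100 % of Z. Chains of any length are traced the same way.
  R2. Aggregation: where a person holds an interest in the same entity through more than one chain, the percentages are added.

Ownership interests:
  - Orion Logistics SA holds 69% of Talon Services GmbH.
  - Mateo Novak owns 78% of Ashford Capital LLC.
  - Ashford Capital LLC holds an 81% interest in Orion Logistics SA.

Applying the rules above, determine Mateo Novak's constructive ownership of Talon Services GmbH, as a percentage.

Chain via Ashford Capital LLC → Orion Logistics SA (R1): 78% × 81% × 69% = 43.5942% of Talon Services GmbH.

43.5942%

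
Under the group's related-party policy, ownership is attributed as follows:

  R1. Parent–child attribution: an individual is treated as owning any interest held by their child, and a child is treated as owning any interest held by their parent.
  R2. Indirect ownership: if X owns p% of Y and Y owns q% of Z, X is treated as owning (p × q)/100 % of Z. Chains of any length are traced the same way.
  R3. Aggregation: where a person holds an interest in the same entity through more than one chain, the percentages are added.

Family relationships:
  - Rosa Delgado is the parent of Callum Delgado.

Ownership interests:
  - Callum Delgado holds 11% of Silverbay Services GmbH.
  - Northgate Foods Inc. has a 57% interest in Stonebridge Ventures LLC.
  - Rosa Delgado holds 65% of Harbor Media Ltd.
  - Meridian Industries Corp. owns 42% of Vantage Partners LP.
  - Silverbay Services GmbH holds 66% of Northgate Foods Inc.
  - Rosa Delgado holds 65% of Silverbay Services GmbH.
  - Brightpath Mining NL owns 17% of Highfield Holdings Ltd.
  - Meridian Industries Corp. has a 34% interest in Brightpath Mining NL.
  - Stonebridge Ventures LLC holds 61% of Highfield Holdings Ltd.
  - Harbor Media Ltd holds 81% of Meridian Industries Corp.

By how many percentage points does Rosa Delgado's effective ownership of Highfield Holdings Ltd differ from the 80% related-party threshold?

59.516198

By parent–child attribution (R1), Rosa Delgado is treated as also owning Callum Delgado's interest in Silverbay Services GmbH, giving 65% + 11% = 76%.
Chain via Silverbay Services GmbH → Northgate Foods Inc. → Stonebridge Ventures LLC (R2): 76% × 66% × 57% × 61% = 17.440632% of Highfield Holdings Ltd.
Chain via Harbor Media Ltd → Meridian Industries Corp. → Brightpath Mining NL (R2): 65% × 81% × 34% × 17% = 3.04317% of Highfield Holdings Ltd.
Aggregating (R3): 17.440632% + 3.04317% = 20.483802%.
20.483802% falls short of the 80% threshold by 59.516198 percentage points.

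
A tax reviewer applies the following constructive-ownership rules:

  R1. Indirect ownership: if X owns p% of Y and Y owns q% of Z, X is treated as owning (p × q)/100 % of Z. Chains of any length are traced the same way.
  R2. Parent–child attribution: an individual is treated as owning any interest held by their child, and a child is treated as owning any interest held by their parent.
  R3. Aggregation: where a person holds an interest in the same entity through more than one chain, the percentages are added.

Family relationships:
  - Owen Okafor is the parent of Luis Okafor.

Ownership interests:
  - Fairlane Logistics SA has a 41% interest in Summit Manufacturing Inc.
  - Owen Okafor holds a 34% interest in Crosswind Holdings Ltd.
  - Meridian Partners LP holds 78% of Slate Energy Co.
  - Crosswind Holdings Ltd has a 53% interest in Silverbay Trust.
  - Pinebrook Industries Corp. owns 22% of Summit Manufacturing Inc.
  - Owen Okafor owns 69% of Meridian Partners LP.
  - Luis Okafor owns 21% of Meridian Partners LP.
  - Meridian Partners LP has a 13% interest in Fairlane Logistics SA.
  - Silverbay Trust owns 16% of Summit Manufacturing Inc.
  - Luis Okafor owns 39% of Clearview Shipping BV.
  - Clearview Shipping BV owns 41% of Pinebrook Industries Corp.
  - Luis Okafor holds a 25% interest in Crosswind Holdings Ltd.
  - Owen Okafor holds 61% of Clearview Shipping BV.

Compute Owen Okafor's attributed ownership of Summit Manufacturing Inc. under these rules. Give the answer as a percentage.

18.8202%

By parent–child attribution (R2), Owen Okafor is treated as also owning Luis Okafor's interest in Crosswind Holdings Ltd, giving 34% + 25% = 59%.
By parent–child attribution (R2), Owen Okafor is treated as also owning Luis Okafor's interest in Meridian Partners LP, giving 69% + 21% = 90%.
By parent–child attribution (R2), Owen Okafor is treated as also owning Luis Okafor's interest in Clearview Shipping BV, giving 61% + 39% = 100%.
Chain via Crosswind Holdings Ltd → Silverbay Trust (R1): 59% × 53% × 16% = 5.0032% of Summit Manufacturing Inc.
Chain via Meridian Partners LP → Fairlane Logistics SA (R1): 90% × 13% × 41% = 4.797% of Summit Manufacturing Inc.
Chain via Clearview Shipping BV → Pinebrook Industries Corp. (R1): 100% × 41% × 22% = 9.02% of Summit Manufacturing Inc.
Aggregating (R3): 5.0032% + 4.797% + 9.02% = 18.8202%.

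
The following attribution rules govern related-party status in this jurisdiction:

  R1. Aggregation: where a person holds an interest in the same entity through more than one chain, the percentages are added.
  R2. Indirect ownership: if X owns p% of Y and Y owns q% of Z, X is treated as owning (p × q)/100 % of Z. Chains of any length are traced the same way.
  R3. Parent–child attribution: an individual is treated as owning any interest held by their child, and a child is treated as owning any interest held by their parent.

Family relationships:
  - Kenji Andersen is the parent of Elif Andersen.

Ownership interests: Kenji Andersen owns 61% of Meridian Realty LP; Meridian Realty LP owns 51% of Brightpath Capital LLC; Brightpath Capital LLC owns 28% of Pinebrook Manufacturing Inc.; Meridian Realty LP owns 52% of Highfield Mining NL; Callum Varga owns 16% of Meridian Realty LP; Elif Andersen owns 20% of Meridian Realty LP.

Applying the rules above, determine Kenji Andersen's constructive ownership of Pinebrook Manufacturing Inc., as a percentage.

By parent–child attribution (R3), Kenji Andersen is treated as also owning Elif Andersen's interest in Meridian Realty LP, giving 61% + 20% = 81%.
Chain via Meridian Realty LP → Brightpath Capital LLC (R2): 81% × 51% × 28% = 11.5668% of Pinebrook Manufacturing Inc.

11.5668%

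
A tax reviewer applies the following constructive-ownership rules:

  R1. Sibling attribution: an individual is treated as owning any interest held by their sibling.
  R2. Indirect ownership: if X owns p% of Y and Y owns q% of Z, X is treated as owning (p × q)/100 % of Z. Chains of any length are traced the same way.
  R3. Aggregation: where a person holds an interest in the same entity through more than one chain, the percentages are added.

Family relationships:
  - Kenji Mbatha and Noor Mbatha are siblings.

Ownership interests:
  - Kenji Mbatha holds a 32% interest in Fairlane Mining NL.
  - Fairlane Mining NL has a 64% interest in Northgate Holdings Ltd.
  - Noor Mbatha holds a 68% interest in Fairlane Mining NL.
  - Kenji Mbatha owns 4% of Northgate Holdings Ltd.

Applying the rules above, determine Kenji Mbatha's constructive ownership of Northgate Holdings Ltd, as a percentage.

68%

By sibling attribution (R1), Kenji Mbatha is treated as also owning Noor Mbatha's interest in Fairlane Mining NL, giving 32% + 68% = 100%.
Chain via Fairlane Mining NL (R2): 100% × 64% = 64% of Northgate Holdings Ltd.
Direct interest in Northgate Holdings Ltd: 4%.
Aggregating (R3): 64% + 4% = 68%.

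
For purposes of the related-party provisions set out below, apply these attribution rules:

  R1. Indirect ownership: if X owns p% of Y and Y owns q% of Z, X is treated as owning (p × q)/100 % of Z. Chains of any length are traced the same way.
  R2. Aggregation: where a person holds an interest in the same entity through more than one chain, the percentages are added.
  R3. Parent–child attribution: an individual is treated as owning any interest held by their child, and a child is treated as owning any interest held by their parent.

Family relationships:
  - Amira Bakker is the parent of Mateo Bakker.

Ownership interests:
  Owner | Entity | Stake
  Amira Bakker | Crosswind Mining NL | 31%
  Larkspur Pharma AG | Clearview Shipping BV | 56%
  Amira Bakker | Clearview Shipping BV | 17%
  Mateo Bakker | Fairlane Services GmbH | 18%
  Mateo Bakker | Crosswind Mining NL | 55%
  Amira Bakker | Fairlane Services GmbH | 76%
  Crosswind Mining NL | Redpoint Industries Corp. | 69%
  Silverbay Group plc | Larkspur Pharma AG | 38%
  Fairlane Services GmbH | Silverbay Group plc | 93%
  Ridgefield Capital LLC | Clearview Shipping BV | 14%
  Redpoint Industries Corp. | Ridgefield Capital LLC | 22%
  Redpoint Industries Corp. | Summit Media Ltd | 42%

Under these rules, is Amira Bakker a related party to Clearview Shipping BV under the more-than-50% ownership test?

By parent–child attribution (R3), Amira Bakker is treated as also owning Mateo Bakker's interest in Crosswind Mining NL, giving 31% + 55% = 86%.
By parent–child attribution (R3), Amira Bakker is treated as also owning Mateo Bakker's interest in Fairlane Services GmbH, giving 76% + 18% = 94%.
Chain via Crosswind Mining NL → Redpoint Industries Corp. → Ridgefield Capital LLC (R1): 86% × 69% × 22% × 14% = 1.827672% of Clearview Shipping BV.
Chain via Fairlane Services GmbH → Silverbay Group plc → Larkspur Pharma AG (R1): 94% × 93% × 38% × 56% = 18.602976% of Clearview Shipping BV.
Direct interest in Clearview Shipping BV: 17%.
Aggregating (R2): 1.827672% + 18.602976% + 17% = 37.430648%.
37.430648% does not exceed the 50% threshold, so Amira is not a related party to Clearview Shipping BV.

No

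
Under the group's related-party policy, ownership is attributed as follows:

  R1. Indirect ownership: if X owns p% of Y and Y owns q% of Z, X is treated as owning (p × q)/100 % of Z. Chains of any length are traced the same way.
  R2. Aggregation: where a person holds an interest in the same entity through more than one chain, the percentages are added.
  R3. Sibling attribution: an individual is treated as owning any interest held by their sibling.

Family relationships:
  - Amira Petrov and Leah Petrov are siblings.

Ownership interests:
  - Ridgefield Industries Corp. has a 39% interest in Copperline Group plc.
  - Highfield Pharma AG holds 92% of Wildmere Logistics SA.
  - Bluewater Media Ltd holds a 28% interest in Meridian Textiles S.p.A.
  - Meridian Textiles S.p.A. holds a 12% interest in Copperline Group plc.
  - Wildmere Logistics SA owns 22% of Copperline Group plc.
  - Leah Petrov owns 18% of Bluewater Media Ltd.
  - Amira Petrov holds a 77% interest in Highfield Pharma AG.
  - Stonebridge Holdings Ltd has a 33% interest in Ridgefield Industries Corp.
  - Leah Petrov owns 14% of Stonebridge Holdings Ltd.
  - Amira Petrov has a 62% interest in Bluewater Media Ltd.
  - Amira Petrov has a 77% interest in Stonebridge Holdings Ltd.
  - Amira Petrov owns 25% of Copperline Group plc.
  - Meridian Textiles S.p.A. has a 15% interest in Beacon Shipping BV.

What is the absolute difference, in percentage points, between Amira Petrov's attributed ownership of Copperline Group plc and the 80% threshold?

By sibling attribution (R3), Amira Petrov is treated as also owning Leah Petrov's interest in Stonebridge Holdings Ltd, giving 77% + 14% = 91%.
By sibling attribution (R3), Amira Petrov is treated as also owning Leah Petrov's interest in Bluewater Media Ltd, giving 62% + 18% = 80%.
Chain via Stonebridge Holdings Ltd → Ridgefield Industries Corp. (R1): 91% × 33% × 39% = 11.7117% of Copperline Group plc.
Chain via Bluewater Media Ltd → Meridian Textiles S.p.A. (R1): 80% × 28% × 12% = 2.688% of Copperline Group plc.
Chain via Highfield Pharma AG → Wildmere Logistics SA (R1): 77% × 92% × 22% = 15.5848% of Copperline Group plc.
Direct interest in Copperline Group plc: 25%.
Aggregating (R2): 11.7117% + 2.688% + 15.5848% + 25% = 54.9845%.
54.9845% falls short of the 80% threshold by 25.0155 percentage points.

25.0155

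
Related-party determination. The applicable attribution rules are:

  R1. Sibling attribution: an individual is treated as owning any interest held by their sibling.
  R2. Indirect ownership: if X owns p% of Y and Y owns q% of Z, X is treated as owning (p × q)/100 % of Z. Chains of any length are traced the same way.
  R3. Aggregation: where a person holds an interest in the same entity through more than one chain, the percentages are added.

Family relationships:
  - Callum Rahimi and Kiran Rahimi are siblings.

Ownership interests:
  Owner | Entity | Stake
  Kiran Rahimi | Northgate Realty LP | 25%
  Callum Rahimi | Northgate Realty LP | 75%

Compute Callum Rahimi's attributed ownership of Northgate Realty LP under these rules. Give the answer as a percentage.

By sibling attribution (R1), Callum Rahimi is treated as also owning Kiran Rahimi's interest in Northgate Realty LP, giving 75% + 25% = 100%.
Direct interest in Northgate Realty LP: 100%.

100%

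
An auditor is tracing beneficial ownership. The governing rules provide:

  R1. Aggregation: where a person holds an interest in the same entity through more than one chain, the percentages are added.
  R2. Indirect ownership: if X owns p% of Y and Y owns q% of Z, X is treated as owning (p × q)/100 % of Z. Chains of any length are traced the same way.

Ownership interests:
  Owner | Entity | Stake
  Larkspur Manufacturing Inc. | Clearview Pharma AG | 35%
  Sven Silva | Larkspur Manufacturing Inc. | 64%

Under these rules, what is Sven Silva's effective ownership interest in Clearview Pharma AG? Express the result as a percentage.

Chain via Larkspur Manufacturing Inc. (R2): 64% × 35% = 22.4% of Clearview Pharma AG.

22.4%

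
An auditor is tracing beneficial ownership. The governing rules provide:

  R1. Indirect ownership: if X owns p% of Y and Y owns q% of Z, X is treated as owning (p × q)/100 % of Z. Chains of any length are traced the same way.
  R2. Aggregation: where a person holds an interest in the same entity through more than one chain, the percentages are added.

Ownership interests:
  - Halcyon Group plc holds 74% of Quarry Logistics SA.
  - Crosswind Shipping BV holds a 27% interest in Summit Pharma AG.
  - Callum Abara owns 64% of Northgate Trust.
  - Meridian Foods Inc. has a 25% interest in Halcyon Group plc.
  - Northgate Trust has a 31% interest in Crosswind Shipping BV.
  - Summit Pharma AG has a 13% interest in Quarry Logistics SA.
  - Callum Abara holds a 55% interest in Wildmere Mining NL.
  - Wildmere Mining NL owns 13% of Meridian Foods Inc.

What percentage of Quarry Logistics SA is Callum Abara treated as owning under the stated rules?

Chain via Wildmere Mining NL → Meridian Foods Inc. → Halcyon Group plc (R1): 55% × 13% × 25% × 74% = 1.32275% of Quarry Logistics SA.
Chain via Northgate Trust → Crosswind Shipping BV → Summit Pharma AG (R1): 64% × 31% × 27% × 13% = 0.696384% of Quarry Logistics SA.
Aggregating (R2): 1.32275% + 0.696384% = 2.019134%.

2.019134%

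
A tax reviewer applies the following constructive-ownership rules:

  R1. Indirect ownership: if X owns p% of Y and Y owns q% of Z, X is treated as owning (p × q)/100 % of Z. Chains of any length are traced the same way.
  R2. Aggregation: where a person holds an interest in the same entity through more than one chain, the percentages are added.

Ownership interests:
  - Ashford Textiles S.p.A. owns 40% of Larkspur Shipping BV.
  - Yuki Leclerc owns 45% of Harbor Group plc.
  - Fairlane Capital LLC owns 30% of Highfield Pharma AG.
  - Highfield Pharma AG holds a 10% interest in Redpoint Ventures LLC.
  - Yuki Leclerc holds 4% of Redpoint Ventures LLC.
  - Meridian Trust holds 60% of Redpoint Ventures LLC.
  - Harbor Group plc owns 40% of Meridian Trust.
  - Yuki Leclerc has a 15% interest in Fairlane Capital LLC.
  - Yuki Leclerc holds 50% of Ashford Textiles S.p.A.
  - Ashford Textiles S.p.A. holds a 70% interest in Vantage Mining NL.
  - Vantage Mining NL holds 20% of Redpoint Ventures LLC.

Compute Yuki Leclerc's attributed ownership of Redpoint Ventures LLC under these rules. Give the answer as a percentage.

22.25%

Chain via Ashford Textiles S.p.A. → Vantage Mining NL (R1): 50% × 70% × 20% = 7% of Redpoint Ventures LLC.
Chain via Harbor Group plc → Meridian Trust (R1): 45% × 40% × 60% = 10.8% of Redpoint Ventures LLC.
Chain via Fairlane Capital LLC → Highfield Pharma AG (R1): 15% × 30% × 10% = 0.45% of Redpoint Ventures LLC.
Direct interest in Redpoint Ventures LLC: 4%.
Aggregating (R2): 7% + 10.8% + 0.45% + 4% = 22.25%.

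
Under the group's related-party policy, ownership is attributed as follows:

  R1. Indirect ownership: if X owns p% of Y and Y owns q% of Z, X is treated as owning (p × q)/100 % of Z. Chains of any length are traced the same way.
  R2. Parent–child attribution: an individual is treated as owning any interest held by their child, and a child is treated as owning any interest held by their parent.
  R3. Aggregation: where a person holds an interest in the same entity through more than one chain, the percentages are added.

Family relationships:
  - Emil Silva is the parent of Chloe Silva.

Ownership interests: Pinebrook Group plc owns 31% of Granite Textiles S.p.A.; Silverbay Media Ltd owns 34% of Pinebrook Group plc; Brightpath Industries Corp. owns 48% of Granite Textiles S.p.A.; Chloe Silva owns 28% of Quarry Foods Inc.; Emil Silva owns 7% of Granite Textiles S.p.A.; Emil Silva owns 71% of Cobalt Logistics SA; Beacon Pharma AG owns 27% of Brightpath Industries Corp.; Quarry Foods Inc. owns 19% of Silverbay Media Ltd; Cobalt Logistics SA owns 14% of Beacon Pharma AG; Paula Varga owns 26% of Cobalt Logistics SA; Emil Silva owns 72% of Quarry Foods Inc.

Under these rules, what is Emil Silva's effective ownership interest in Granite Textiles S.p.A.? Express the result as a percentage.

By parent–child attribution (R2), Emil Silva is treated as also owning Chloe Silva's interest in Quarry Foods Inc, giving 72% + 28% = 100%.
Chain via Quarry Foods Inc. → Silverbay Media Ltd → Pinebrook Group plc (R1): 100% × 19% × 34% × 31% = 2.0026% of Granite Textiles S.p.A.
Chain via Cobalt Logistics SA → Beacon Pharma AG → Brightpath Industries Corp. (R1): 71% × 14% × 27% × 48% = 1.288224% of Granite Textiles S.p.A.
Direct interest in Granite Textiles S.p.A: 7%.
Aggregating (R3): 2.0026% + 1.288224% + 7% = 10.290824%.

10.290824%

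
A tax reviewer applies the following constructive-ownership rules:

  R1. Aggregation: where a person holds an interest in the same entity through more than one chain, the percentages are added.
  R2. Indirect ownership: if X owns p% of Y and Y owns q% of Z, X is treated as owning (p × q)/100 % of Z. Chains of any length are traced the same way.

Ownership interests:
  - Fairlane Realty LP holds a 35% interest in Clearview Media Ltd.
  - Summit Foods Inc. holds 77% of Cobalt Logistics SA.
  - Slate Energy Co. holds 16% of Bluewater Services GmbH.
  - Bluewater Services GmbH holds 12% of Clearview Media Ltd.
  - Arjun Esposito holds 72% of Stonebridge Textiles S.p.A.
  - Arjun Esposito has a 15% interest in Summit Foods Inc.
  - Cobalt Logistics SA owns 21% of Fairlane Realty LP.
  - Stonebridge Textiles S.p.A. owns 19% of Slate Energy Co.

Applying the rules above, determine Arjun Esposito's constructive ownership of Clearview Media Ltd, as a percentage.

Chain via Summit Foods Inc. → Cobalt Logistics SA → Fairlane Realty LP (R2): 15% × 77% × 21% × 35% = 0.848925% of Clearview Media Ltd.
Chain via Stonebridge Textiles S.p.A. → Slate Energy Co. → Bluewater Services GmbH (R2): 72% × 19% × 16% × 12% = 0.262656% of Clearview Media Ltd.
Aggregating (R1): 0.848925% + 0.262656% = 1.111581%.

1.111581%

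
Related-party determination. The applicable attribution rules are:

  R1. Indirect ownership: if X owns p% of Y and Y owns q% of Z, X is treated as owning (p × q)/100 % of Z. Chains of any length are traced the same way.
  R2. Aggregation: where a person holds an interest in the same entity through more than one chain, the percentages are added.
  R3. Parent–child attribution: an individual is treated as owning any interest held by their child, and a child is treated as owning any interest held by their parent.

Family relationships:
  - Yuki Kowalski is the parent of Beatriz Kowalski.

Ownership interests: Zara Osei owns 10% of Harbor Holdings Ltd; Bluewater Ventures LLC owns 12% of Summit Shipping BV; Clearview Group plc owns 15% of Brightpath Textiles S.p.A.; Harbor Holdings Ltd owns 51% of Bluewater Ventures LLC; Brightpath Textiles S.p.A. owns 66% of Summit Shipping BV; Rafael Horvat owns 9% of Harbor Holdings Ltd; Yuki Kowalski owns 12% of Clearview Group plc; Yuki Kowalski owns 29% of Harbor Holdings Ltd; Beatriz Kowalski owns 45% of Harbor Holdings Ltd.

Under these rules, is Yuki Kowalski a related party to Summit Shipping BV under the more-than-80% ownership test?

No

By parent–child attribution (R3), Yuki Kowalski is treated as also owning Beatriz Kowalski's interest in Harbor Holdings Ltd, giving 29% + 45% = 74%.
Chain via Harbor Holdings Ltd → Bluewater Ventures LLC (R1): 74% × 51% × 12% = 4.5288% of Summit Shipping BV.
Chain via Clearview Group plc → Brightpath Textiles S.p.A. (R1): 12% × 15% × 66% = 1.188% of Summit Shipping BV.
Aggregating (R2): 4.5288% + 1.188% = 5.7168%.
5.7168% does not exceed the 80% threshold, so Yuki is not a related party to Summit Shipping BV.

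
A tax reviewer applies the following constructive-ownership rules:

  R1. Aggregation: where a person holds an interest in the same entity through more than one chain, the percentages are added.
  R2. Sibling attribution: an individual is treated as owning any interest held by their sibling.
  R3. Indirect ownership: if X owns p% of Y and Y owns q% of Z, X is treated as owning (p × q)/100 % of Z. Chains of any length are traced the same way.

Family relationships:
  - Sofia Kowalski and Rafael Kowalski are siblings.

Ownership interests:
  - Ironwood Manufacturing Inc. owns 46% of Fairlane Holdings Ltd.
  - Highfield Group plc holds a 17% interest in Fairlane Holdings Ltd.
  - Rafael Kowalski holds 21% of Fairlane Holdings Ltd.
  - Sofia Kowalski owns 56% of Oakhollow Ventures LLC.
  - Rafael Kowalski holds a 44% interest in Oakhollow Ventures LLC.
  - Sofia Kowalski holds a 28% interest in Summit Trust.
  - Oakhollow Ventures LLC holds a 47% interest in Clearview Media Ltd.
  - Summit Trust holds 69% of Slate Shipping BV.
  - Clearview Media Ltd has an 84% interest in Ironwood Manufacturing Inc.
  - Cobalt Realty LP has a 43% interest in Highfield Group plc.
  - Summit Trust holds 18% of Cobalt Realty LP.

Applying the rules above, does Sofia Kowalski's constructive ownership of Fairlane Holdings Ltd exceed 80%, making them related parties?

By sibling attribution (R2), Sofia Kowalski is treated as also owning Rafael Kowalski's interest in Oakhollow Ventures LLC, giving 56% + 44% = 100%.
By sibling attribution (R2), Sofia Kowalski is treated as owning Rafael Kowalski's 21% interest in Fairlane Holdings Ltd.
Chain via Oakhollow Ventures LLC → Clearview Media Ltd → Ironwood Manufacturing Inc. (R3): 100% × 47% × 84% × 46% = 18.1608% of Fairlane Holdings Ltd.
Chain via Summit Trust → Cobalt Realty LP → Highfield Group plc (R3): 28% × 18% × 43% × 17% = 0.368424% of Fairlane Holdings Ltd.
Direct interest in Fairlane Holdings Ltd: 21%.
Aggregating (R1): 18.1608% + 0.368424% + 21% = 39.529224%.
39.529224% does not exceed the 80% threshold, so Sofia is not a related party to Fairlane Holdings Ltd.

No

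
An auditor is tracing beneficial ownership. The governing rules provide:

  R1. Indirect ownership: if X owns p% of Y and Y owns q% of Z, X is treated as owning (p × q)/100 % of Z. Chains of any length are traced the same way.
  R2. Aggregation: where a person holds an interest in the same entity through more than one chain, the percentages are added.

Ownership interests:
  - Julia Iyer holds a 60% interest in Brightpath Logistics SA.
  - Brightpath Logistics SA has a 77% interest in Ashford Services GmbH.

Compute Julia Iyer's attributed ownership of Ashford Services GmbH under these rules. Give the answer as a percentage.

46.2%

Chain via Brightpath Logistics SA (R1): 60% × 77% = 46.2% of Ashford Services GmbH.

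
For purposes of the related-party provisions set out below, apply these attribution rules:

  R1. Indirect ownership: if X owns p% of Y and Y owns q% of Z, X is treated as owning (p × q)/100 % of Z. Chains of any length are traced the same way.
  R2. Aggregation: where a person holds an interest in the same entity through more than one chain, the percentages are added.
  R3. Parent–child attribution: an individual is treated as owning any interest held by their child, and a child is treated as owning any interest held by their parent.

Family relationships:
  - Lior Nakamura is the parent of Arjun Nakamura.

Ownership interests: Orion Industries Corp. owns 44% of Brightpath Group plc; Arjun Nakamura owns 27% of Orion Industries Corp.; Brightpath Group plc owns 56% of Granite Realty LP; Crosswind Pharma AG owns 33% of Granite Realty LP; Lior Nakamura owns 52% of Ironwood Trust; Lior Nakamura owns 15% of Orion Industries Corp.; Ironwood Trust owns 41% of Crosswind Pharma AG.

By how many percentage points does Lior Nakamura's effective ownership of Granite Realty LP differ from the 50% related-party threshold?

32.6156

By parent–child attribution (R3), Lior Nakamura is treated as also owning Arjun Nakamura's interest in Orion Industries Corp, giving 15% + 27% = 42%.
Chain via Ironwood Trust → Crosswind Pharma AG (R1): 52% × 41% × 33% = 7.0356% of Granite Realty LP.
Chain via Orion Industries Corp. → Brightpath Group plc (R1): 42% × 44% × 56% = 10.3488% of Granite Realty LP.
Aggregating (R2): 7.0356% + 10.3488% = 17.3844%.
17.3844% falls short of the 50% threshold by 32.6156 percentage points.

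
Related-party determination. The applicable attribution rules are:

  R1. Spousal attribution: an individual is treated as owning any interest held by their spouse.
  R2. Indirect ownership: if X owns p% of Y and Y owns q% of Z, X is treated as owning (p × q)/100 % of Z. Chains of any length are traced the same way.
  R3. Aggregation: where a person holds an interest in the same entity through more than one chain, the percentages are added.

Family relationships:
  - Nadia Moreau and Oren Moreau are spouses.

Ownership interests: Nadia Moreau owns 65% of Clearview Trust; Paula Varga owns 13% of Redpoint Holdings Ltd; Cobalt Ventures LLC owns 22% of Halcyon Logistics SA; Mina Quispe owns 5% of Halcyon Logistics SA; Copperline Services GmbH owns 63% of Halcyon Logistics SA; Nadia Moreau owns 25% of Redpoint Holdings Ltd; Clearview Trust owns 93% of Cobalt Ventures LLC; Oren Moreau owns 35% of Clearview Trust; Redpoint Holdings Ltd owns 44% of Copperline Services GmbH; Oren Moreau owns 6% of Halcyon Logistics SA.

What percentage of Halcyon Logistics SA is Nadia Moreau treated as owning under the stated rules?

By spousal attribution (R1), Nadia Moreau is treated as also owning Oren Moreau's interest in Clearview Trust, giving 65% + 35% = 100%.
By spousal attribution (R1), Nadia Moreau is treated as owning Oren Moreau's 6% interest in Halcyon Logistics SA.
Chain via Redpoint Holdings Ltd → Copperline Services GmbH (R2): 25% × 44% × 63% = 6.93% of Halcyon Logistics SA.
Chain via Clearview Trust → Cobalt Ventures LLC (R2): 100% × 93% × 22% = 20.46% of Halcyon Logistics SA.
Direct interest in Halcyon Logistics SA: 6%.
Aggregating (R3): 6.93% + 20.46% + 6% = 33.39%.

33.39%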